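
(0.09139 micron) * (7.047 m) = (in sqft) 6.932e-06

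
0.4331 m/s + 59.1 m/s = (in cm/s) 5953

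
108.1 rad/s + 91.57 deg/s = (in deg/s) 6285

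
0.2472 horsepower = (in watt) 184.3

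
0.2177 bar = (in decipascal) 2.177e+05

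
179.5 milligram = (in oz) 0.006332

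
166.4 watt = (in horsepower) 0.2231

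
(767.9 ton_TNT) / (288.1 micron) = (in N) 1.115e+16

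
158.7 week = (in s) 9.598e+07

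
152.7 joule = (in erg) 1.527e+09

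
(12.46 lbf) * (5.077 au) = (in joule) 4.21e+13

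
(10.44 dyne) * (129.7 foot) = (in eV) 2.576e+16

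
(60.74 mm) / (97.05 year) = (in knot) 3.858e-11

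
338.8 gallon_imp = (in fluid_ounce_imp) 5.421e+04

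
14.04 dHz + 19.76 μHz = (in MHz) 1.404e-06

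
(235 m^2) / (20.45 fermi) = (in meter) 1.149e+16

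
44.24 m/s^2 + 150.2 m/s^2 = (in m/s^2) 194.4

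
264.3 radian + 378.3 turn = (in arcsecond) 5.448e+08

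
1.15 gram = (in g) 1.15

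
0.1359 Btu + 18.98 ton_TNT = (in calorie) 1.898e+10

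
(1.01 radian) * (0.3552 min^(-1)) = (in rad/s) 0.005979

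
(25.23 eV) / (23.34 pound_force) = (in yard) 4.258e-20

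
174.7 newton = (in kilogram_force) 17.81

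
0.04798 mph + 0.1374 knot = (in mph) 0.2061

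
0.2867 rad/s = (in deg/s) 16.43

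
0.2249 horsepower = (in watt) 167.7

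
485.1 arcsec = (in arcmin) 8.085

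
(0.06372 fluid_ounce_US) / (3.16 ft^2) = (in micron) 6.419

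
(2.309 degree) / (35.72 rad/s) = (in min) 1.88e-05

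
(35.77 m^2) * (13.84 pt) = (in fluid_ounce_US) 5905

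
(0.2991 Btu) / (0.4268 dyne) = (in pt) 2.096e+11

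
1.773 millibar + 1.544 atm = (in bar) 1.566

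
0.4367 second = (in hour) 0.0001213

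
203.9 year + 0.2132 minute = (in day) 7.442e+04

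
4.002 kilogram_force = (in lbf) 8.823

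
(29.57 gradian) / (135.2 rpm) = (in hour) 9.113e-06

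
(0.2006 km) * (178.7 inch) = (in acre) 0.225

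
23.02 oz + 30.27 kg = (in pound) 68.17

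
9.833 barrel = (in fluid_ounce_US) 5.286e+04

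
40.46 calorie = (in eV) 1.057e+21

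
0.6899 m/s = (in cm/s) 68.99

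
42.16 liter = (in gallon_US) 11.14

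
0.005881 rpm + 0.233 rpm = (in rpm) 0.2389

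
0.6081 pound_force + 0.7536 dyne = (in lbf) 0.6081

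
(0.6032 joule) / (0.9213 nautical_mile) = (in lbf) 7.948e-05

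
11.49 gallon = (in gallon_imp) 9.567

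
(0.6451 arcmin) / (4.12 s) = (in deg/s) 0.00261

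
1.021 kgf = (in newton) 10.01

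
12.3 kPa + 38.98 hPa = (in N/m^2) 1.62e+04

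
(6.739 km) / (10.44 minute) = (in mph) 24.07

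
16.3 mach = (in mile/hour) 1.242e+04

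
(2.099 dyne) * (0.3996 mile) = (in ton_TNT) 3.226e-12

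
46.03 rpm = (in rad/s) 4.82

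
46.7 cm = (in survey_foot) 1.532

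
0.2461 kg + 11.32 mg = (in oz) 8.681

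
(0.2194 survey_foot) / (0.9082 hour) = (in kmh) 7.363e-05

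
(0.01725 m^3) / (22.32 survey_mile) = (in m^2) 4.802e-07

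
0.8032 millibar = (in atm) 0.0007927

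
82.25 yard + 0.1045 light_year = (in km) 9.886e+11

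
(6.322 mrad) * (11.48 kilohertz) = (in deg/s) 4158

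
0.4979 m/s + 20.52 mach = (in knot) 1.358e+04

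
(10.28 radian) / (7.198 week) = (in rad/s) 2.361e-06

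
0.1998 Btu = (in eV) 1.316e+21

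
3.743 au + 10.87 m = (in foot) 1.837e+12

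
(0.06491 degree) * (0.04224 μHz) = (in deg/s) 2.742e-09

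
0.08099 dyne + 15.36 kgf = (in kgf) 15.36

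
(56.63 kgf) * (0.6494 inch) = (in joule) 9.16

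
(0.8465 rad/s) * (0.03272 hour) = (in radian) 99.71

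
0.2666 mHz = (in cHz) 0.02666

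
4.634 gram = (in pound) 0.01022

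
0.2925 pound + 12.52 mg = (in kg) 0.1327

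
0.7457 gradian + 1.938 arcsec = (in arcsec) 2418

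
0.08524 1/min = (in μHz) 1421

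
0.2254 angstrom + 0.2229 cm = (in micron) 2229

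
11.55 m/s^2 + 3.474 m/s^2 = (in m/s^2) 15.02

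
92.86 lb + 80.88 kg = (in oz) 4339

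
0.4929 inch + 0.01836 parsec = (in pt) 1.606e+18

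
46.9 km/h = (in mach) 0.03826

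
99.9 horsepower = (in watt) 7.45e+04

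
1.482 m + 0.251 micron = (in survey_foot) 4.862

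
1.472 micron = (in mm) 0.001472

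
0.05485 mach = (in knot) 36.3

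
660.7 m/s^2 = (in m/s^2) 660.7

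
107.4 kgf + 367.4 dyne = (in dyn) 1.053e+08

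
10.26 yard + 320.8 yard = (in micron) 3.027e+08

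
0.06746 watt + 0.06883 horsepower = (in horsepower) 0.06892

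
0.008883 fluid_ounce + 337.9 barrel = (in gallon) 1.419e+04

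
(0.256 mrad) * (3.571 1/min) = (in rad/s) 1.524e-05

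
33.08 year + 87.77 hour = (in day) 1.208e+04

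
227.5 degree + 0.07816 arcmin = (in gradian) 252.8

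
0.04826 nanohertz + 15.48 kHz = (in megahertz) 0.01548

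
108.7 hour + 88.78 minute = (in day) 4.591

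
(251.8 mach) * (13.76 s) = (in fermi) 1.18e+21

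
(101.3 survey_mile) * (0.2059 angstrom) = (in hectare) 3.357e-10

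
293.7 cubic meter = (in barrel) 1847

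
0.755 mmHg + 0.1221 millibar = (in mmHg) 0.8466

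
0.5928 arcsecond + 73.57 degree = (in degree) 73.57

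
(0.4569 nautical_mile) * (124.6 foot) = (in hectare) 3.214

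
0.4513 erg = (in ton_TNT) 1.079e-17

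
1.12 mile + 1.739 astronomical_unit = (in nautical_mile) 1.405e+08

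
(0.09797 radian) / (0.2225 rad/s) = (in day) 5.096e-06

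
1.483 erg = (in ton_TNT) 3.544e-17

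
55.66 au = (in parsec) 0.0002698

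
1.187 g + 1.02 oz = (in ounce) 1.062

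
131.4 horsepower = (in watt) 9.798e+04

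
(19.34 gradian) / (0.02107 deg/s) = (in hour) 0.2295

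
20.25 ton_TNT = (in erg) 8.473e+17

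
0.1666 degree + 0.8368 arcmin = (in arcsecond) 650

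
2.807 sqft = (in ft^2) 2.807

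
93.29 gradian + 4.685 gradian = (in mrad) 1539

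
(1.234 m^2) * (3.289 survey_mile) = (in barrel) 4.108e+04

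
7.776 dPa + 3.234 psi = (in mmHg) 167.3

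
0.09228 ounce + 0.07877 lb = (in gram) 38.35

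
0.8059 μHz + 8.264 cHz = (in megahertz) 8.264e-08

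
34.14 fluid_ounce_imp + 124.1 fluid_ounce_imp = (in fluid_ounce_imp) 158.2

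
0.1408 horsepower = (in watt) 105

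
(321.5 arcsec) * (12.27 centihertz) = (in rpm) 0.001826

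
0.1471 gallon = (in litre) 0.5568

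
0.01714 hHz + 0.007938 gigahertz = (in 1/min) 4.763e+08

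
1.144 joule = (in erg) 1.144e+07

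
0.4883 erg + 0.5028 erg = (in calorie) 2.369e-08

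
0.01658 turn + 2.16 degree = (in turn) 0.02258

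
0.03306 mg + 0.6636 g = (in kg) 0.0006636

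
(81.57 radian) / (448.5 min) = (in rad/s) 0.003031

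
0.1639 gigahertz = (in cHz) 1.639e+10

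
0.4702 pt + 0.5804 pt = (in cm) 0.03706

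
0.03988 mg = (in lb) 8.792e-08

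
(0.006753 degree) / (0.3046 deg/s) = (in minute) 0.0003695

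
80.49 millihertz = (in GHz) 8.049e-11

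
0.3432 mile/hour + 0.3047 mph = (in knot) 0.563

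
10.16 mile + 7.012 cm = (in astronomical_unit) 1.093e-07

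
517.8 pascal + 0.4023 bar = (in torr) 305.6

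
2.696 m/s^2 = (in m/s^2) 2.696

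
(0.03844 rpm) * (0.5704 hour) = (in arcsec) 1.705e+06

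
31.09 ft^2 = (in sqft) 31.09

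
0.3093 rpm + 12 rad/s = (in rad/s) 12.03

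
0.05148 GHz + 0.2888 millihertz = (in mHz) 5.148e+10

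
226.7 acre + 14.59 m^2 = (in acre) 226.7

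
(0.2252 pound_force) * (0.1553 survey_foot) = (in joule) 0.04742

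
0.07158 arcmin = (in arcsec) 4.295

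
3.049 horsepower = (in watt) 2274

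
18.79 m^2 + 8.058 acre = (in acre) 8.063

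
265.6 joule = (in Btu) 0.2517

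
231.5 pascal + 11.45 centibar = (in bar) 0.1168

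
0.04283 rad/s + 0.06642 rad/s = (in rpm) 1.043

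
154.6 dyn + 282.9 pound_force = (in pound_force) 282.9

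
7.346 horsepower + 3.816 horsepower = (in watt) 8324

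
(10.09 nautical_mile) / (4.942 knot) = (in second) 7350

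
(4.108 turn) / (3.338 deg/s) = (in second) 443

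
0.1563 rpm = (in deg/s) 0.9378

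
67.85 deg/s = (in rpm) 11.31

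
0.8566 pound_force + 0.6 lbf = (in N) 6.479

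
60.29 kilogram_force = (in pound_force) 132.9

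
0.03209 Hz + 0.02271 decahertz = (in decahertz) 0.02592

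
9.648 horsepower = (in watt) 7195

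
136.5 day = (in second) 1.179e+07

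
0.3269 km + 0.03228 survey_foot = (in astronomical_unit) 2.185e-09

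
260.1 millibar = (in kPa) 26.01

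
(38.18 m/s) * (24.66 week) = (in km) 5.694e+05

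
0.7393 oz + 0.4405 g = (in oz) 0.7548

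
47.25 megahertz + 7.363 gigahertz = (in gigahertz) 7.41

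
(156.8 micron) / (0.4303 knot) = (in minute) 1.181e-05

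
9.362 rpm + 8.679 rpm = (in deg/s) 108.2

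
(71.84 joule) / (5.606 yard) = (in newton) 14.01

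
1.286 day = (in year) 0.003523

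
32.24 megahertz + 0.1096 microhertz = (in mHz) 3.224e+10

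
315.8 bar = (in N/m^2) 3.158e+07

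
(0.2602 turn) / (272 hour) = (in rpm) 1.594e-05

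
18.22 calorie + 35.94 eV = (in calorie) 18.22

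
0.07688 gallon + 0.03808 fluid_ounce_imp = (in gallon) 0.07717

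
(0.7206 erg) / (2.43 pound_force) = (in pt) 1.89e-05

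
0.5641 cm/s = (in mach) 1.657e-05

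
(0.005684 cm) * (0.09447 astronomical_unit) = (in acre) 198.5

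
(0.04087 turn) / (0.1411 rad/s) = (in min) 0.03033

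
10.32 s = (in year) 3.272e-07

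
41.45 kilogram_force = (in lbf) 91.38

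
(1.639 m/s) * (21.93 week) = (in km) 2.174e+04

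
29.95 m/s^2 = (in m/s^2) 29.95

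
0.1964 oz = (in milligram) 5568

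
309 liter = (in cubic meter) 0.309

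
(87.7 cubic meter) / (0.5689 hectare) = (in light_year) 1.629e-18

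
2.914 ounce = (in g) 82.61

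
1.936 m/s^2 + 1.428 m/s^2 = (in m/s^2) 3.364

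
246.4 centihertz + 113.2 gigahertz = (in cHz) 1.132e+13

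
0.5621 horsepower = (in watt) 419.2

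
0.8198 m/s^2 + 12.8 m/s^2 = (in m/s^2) 13.62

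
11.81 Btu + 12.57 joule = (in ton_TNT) 2.981e-06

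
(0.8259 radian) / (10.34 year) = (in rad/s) 2.533e-09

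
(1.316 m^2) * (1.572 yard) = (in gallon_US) 499.7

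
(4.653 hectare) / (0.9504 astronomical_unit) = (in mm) 0.0003273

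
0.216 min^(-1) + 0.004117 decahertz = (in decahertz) 0.004477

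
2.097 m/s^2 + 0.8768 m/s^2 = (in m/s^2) 2.974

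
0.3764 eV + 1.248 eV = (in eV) 1.624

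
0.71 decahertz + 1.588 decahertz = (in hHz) 0.2298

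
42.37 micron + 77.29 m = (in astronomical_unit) 5.167e-10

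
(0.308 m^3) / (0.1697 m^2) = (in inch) 71.46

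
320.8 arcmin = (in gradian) 5.941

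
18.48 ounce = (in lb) 1.155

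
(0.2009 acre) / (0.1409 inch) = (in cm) 2.272e+07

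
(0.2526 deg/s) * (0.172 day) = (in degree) 3754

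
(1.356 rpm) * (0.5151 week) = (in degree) 2.535e+06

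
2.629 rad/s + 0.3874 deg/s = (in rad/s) 2.636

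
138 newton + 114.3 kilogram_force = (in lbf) 283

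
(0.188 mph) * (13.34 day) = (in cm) 9.687e+06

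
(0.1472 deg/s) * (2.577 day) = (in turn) 91.04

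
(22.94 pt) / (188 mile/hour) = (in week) 1.592e-10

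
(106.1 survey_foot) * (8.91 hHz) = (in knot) 5.601e+04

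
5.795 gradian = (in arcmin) 312.9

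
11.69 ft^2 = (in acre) 0.0002684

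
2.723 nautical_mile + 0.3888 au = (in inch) 2.29e+12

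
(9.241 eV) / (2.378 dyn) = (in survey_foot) 2.043e-13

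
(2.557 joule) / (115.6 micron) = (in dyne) 2.212e+09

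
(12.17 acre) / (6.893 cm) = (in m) 7.145e+05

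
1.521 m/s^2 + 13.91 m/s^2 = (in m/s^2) 15.43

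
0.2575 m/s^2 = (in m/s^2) 0.2575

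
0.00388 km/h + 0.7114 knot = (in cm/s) 36.71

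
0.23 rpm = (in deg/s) 1.38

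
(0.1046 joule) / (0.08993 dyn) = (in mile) 72.27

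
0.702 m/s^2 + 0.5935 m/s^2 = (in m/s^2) 1.296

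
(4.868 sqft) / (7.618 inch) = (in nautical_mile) 0.001262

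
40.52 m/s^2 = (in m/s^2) 40.52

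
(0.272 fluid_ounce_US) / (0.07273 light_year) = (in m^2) 1.169e-20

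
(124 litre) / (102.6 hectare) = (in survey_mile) 7.51e-11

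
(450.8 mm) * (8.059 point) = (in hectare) 1.282e-07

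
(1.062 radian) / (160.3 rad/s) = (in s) 0.006625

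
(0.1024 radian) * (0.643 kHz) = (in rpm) 628.8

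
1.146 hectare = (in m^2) 1.146e+04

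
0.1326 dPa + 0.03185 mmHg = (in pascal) 4.26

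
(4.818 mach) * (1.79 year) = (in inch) 3.646e+12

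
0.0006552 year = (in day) 0.2391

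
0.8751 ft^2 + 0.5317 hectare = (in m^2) 5317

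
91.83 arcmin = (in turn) 0.004251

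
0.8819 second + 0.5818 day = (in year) 0.001594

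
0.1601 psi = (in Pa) 1104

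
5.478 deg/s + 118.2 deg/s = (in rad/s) 2.159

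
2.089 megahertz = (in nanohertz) 2.089e+15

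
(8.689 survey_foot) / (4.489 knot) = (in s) 1.147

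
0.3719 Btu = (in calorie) 93.78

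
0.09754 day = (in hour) 2.341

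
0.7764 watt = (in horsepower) 0.001041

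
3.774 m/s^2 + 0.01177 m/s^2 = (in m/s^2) 3.786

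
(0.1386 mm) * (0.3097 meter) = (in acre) 1.061e-08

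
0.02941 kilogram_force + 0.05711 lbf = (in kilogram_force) 0.05531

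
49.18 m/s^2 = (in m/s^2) 49.18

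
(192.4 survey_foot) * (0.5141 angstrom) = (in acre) 7.45e-13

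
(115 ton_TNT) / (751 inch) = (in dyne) 2.522e+15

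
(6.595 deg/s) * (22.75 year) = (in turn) 1.314e+07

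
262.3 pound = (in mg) 1.19e+08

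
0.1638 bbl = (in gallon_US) 6.88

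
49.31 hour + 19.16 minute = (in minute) 2978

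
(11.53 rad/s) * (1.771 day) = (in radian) 1.764e+06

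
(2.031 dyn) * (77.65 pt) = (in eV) 3.472e+12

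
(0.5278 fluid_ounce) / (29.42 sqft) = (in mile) 3.549e-09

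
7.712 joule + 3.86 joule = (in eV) 7.223e+19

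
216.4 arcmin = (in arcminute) 216.4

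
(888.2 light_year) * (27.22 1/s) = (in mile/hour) 5.117e+20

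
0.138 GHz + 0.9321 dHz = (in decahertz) 1.38e+07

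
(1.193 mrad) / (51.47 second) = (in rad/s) 2.318e-05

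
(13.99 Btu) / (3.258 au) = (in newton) 3.028e-08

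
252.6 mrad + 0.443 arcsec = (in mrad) 252.6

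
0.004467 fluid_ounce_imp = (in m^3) 1.269e-07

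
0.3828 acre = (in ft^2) 1.667e+04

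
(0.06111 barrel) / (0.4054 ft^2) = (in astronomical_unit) 1.724e-12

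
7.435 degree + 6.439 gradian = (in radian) 0.2309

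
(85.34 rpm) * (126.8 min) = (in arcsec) 1.402e+10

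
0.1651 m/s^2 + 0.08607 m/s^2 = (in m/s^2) 0.2512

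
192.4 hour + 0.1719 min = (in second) 6.927e+05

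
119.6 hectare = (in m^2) 1.196e+06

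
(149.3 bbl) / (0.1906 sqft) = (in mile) 0.833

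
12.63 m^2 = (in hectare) 0.001263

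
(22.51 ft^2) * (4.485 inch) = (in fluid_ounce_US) 8056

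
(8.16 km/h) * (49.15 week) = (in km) 6.738e+04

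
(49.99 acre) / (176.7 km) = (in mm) 1145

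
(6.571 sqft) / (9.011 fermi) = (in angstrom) 6.775e+23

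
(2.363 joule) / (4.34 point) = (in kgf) 157.4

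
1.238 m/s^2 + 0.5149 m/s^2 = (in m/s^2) 1.753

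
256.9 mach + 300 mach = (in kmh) 6.826e+05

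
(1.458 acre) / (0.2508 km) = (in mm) 2.353e+04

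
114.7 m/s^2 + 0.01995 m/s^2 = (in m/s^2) 114.7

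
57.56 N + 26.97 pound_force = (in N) 177.5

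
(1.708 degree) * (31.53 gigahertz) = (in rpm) 8.976e+09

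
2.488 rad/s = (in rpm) 23.76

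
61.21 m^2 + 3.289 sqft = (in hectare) 0.006152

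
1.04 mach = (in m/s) 354.1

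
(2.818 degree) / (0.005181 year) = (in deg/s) 1.725e-05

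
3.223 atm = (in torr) 2449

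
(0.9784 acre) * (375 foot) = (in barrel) 2.847e+06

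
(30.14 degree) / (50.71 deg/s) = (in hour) 0.0001651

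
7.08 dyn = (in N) 7.08e-05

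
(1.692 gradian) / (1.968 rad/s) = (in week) 2.233e-08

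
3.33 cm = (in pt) 94.39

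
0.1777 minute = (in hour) 0.002962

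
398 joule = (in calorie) 95.12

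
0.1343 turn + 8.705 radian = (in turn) 1.52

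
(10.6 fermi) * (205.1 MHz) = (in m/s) 2.174e-06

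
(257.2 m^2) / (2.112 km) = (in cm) 12.18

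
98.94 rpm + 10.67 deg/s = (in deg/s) 604.3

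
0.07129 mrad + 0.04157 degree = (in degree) 0.04565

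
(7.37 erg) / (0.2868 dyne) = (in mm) 257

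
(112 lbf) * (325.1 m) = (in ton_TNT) 3.871e-05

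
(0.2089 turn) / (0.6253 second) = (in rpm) 20.04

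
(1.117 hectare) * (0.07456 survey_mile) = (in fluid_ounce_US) 4.532e+10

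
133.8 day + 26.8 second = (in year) 0.3666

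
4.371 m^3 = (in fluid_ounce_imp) 1.538e+05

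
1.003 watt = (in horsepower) 0.001345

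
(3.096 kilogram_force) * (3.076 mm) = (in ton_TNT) 2.232e-11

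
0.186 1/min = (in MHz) 3.1e-09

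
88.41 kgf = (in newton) 867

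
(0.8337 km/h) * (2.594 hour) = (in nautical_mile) 1.168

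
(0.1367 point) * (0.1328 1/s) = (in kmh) 2.306e-05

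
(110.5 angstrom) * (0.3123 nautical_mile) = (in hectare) 6.391e-10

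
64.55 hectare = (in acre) 159.5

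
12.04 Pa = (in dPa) 120.4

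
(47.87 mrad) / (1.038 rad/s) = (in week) 7.625e-08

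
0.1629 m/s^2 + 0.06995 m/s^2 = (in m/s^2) 0.2329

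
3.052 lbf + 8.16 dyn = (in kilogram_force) 1.384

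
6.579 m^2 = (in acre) 0.001626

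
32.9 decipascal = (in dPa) 32.9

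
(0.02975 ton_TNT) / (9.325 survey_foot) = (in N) 4.379e+07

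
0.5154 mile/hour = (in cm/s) 23.04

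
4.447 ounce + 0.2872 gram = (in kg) 0.1264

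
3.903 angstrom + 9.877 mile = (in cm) 1.59e+06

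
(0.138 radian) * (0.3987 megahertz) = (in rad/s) 5.502e+04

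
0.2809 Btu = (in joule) 296.4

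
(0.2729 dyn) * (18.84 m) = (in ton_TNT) 1.229e-14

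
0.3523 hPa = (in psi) 0.00511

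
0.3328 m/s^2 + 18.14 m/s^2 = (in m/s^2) 18.47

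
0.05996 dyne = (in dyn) 0.05996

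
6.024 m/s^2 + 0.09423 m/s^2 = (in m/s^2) 6.118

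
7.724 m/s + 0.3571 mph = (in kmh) 28.38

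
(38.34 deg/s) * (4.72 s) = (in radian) 3.158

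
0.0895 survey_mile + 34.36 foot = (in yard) 169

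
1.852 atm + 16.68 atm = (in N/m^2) 1.878e+06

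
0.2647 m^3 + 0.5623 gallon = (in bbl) 1.678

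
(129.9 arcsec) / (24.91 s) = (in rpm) 0.0002414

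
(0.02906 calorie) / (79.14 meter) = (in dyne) 153.6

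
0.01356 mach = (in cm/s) 461.7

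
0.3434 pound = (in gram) 155.8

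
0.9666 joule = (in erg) 9.666e+06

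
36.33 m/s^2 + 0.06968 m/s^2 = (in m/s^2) 36.4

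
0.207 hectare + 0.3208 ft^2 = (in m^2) 2070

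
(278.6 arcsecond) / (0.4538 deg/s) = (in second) 0.1705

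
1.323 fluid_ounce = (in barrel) 0.0002461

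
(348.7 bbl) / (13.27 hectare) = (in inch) 0.01645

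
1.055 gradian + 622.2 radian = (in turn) 99.03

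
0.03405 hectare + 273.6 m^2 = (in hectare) 0.06141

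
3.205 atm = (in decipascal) 3.247e+06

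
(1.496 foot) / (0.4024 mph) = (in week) 4.191e-06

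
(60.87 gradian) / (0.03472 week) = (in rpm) 0.0004348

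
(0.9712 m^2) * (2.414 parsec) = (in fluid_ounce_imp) 2.546e+21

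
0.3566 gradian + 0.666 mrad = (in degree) 0.3591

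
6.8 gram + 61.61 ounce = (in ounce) 61.85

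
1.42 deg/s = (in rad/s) 0.02478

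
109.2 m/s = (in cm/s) 1.092e+04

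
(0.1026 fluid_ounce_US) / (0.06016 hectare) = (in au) 3.371e-20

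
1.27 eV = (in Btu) 1.929e-22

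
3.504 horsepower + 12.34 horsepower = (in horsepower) 15.84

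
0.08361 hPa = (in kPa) 0.008361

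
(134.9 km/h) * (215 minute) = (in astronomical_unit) 3.231e-06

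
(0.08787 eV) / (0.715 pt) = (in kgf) 5.691e-18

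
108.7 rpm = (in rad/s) 11.38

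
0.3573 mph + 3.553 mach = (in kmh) 4356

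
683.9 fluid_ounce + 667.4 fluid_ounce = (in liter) 39.96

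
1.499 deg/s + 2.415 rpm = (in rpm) 2.665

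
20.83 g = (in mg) 2.083e+04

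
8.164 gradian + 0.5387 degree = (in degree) 7.886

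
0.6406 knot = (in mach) 0.0009679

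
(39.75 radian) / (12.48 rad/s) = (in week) 5.266e-06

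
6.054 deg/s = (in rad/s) 0.1057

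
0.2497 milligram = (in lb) 5.505e-07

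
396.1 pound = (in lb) 396.1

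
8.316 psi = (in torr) 430.1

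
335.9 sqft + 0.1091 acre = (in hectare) 0.04727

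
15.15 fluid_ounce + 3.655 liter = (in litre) 4.103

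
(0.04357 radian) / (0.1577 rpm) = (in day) 3.054e-05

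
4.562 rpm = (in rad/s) 0.4777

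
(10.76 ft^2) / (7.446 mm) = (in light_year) 1.419e-14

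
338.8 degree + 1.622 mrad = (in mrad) 5915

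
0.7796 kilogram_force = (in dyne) 7.645e+05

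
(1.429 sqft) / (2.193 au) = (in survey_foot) 1.328e-12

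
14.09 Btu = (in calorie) 3553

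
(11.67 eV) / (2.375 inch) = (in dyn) 3.099e-12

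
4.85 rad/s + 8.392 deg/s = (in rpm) 47.71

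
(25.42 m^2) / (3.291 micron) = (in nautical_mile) 4171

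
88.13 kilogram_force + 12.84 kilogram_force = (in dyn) 9.902e+07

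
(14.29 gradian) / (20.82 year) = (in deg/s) 1.959e-08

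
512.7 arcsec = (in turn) 0.0003956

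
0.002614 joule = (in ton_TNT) 6.248e-13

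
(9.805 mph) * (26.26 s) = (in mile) 0.07152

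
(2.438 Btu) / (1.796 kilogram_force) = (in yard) 159.7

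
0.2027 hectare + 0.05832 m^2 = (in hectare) 0.2027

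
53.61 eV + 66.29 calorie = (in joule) 277.4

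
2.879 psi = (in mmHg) 148.9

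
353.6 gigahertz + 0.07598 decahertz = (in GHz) 353.6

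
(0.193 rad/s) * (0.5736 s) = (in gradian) 7.048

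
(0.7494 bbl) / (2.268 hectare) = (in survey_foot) 1.724e-05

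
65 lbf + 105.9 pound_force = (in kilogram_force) 77.52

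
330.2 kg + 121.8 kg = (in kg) 452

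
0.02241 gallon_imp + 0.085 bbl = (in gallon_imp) 2.995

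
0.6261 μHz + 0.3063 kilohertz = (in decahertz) 30.63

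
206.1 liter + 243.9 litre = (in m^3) 0.45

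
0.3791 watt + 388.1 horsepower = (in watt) 2.894e+05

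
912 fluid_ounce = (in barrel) 0.1696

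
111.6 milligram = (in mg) 111.6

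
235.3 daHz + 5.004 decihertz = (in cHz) 2.354e+05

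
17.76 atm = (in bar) 18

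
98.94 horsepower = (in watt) 7.378e+04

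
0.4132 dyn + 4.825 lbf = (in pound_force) 4.825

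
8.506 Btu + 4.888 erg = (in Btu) 8.506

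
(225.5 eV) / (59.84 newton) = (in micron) 6.038e-13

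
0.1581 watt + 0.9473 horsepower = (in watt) 706.6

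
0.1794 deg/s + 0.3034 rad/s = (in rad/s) 0.3065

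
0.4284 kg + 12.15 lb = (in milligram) 5.94e+06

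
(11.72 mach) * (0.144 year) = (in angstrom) 1.812e+20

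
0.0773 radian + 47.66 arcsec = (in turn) 0.01234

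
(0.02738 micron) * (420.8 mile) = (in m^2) 0.01854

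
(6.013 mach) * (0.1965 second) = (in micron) 4.023e+08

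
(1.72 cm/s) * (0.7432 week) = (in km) 7.731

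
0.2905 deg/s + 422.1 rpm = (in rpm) 422.1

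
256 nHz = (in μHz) 0.256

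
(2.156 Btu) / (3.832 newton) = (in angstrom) 5.936e+12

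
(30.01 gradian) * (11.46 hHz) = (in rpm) 5159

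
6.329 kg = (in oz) 223.2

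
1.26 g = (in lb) 0.002778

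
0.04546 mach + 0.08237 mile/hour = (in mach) 0.04557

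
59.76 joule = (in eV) 3.73e+20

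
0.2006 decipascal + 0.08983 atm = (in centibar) 9.102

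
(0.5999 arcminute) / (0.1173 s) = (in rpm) 0.01421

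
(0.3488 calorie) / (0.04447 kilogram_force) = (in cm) 334.6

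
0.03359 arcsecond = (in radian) 1.628e-07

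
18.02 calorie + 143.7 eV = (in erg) 7.54e+08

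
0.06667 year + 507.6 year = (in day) 1.853e+05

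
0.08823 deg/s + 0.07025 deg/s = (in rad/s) 0.002766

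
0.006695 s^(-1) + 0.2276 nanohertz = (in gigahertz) 6.695e-12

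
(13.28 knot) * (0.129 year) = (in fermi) 2.779e+22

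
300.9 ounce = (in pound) 18.81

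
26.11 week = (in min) 2.632e+05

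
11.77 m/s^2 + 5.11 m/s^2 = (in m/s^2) 16.88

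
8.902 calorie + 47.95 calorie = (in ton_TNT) 5.685e-08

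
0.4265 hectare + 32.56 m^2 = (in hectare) 0.4298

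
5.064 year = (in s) 1.597e+08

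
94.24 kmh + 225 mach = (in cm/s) 7.664e+06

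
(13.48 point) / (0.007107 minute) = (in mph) 0.02495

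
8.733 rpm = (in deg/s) 52.4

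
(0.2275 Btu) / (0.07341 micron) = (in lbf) 7.35e+08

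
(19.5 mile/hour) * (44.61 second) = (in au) 2.599e-09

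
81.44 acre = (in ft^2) 3.548e+06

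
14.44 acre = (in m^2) 5.844e+04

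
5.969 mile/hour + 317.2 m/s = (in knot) 621.8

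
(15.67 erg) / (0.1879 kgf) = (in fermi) 8.504e+08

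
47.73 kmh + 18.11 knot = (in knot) 43.88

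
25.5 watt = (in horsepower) 0.0342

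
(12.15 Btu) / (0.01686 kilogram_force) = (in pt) 2.198e+08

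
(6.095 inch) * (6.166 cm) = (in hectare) 9.546e-07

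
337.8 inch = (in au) 5.735e-11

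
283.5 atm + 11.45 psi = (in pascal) 2.88e+07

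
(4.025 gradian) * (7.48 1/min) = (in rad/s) 0.007882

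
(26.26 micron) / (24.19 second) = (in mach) 3.188e-09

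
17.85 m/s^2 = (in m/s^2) 17.85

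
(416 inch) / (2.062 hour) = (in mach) 4.18e-06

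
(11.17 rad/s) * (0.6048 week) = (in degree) 2.341e+08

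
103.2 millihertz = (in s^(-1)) 0.1032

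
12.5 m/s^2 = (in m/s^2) 12.5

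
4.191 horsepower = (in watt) 3125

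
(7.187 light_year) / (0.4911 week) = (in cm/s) 2.289e+13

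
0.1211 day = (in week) 0.0173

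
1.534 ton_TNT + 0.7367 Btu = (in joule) 6.418e+09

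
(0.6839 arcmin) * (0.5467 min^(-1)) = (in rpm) 1.731e-05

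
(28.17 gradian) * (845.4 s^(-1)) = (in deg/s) 2.143e+04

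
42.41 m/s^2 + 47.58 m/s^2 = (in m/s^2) 89.99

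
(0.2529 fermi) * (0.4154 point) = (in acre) 9.158e-24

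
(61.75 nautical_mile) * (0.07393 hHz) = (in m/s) 8.455e+05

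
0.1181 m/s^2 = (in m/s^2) 0.1181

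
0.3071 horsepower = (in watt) 229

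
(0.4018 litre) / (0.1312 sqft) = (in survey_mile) 2.048e-05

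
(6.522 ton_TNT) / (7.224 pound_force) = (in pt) 2.407e+12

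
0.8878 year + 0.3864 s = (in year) 0.8878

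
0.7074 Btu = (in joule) 746.3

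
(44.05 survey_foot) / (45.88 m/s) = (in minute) 0.004877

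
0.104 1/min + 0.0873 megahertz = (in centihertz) 8.73e+06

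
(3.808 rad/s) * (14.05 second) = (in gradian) 3406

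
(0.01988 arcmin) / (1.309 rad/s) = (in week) 7.305e-12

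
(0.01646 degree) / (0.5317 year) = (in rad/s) 1.713e-11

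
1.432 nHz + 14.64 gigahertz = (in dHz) 1.464e+11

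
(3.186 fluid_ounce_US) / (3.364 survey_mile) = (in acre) 4.301e-12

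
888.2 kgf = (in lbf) 1958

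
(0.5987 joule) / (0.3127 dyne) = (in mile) 119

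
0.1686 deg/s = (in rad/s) 0.002943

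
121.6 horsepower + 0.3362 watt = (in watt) 9.068e+04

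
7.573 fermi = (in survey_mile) 4.706e-18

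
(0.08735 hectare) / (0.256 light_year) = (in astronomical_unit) 2.411e-24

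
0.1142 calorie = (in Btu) 0.0004529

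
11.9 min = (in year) 2.264e-05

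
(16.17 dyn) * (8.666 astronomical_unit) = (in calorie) 5.01e+07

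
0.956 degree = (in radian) 0.01669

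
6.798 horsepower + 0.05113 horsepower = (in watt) 5107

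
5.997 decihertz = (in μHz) 5.997e+05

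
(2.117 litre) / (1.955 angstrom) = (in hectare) 1083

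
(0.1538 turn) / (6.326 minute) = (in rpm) 0.02431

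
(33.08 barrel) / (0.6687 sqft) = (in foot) 277.7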